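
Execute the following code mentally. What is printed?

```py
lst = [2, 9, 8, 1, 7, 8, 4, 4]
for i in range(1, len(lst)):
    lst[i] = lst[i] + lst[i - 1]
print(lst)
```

i=1: lst[1] = 9+2 = 11 → [2, 11, 8, 1, 7, 8, 4, 4]
i=2: lst[2] = 8+11 = 19 → [2, 11, 19, 1, 7, 8, 4, 4]
i=3: lst[3] = 1+19 = 20 → [2, 11, 19, 20, 7, 8, 4, 4]
i=4: lst[4] = 7+20 = 27 → [2, 11, 19, 20, 27, 8, 4, 4]
i=5: lst[5] = 8+27 = 35 → [2, 11, 19, 20, 27, 35, 4, 4]
i=6: lst[6] = 4+35 = 39 → [2, 11, 19, 20, 27, 35, 39, 4]
i=7: lst[7] = 4+39 = 43 → [2, 11, 19, 20, 27, 35, 39, 43]

[2, 11, 19, 20, 27, 35, 39, 43]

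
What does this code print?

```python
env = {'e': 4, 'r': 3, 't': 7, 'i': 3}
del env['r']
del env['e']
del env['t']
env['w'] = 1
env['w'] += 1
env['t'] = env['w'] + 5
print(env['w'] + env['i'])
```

del 'r' → {'e': 4, 't': 7, 'i': 3}
del 'e' → {'t': 7, 'i': 3}
del 't' → {'i': 3}
env['w'] = 1 → {'i': 3, 'w': 1}
env['w'] = 1+1 = 2 → {'i': 3, 'w': 2}
env['t'] = env['w']+5 = 7 → {'i': 3, 'w': 2, 't': 7}
env['w']+env['i'] = 2+3 = 5

5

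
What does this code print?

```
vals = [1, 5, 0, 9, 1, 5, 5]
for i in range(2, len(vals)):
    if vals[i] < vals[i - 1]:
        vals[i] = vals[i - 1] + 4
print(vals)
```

[1, 5, 9, 9, 13, 17, 21]

i=2: 0<5, vals[2] = 5+4 = 9 → [1, 5, 9, 9, 1, 5, 5]
i=3: 9>=9, unchanged → [1, 5, 9, 9, 1, 5, 5]
i=4: 1<9, vals[4] = 9+4 = 13 → [1, 5, 9, 9, 13, 5, 5]
i=5: 5<13, vals[5] = 13+4 = 17 → [1, 5, 9, 9, 13, 17, 5]
i=6: 5<17, vals[6] = 17+4 = 21 → [1, 5, 9, 9, 13, 17, 21]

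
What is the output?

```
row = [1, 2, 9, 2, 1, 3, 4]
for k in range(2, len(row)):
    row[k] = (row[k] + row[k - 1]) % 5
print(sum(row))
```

14

k=2: row[2] = (9+2)%5 = 1 → [1, 2, 1, 2, 1, 3, 4]
k=3: row[3] = (2+1)%5 = 3 → [1, 2, 1, 3, 1, 3, 4]
k=4: row[4] = (1+3)%5 = 4 → [1, 2, 1, 3, 4, 3, 4]
k=5: row[5] = (3+4)%5 = 2 → [1, 2, 1, 3, 4, 2, 4]
k=6: row[6] = (4+2)%5 = 1 → [1, 2, 1, 3, 4, 2, 1]
sum = 14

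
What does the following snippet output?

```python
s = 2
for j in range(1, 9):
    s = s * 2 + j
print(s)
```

1014

j=1: s = 2*2+1 = 5
j=2: s = 5*2+2 = 12
j=3: s = 12*2+3 = 27
j=4: s = 27*2+4 = 58
j=5: s = 58*2+5 = 121
j=6: s = 121*2+6 = 248
j=7: s = 248*2+7 = 503
j=8: s = 503*2+8 = 1014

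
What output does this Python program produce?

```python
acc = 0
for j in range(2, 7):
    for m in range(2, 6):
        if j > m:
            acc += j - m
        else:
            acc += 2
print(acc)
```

j=2,m=2: not 2>2, acc = 0+2 = 2
j=2,m=3: not 2>3, acc = 2+2 = 4
j=2,m=4: not 2>4, acc = 4+2 = 6
j=2,m=5: not 2>5, acc = 6+2 = 8
j=3,m=2: 3>2, acc = 8+1 = 9
j=3,m=3: not 3>3, acc = 9+2 = 11
j=3,m=4: not 3>4, acc = 11+2 = 13
j=3,m=5: not 3>5, acc = 13+2 = 15
j=4,m=2: 4>2, acc = 15+2 = 17
j=4,m=3: 4>3, acc = 17+1 = 18
j=4,m=4: not 4>4, acc = 18+2 = 20
j=4,m=5: not 4>5, acc = 20+2 = 22
j=5,m=2: 5>2, acc = 22+3 = 25
j=5,m=3: 5>3, acc = 25+2 = 27
j=5,m=4: 5>4, acc = 27+1 = 28
j=5,m=5: not 5>5, acc = 28+2 = 30
j=6,m=2: 6>2, acc = 30+4 = 34
j=6,m=3: 6>3, acc = 34+3 = 37
j=6,m=4: 6>4, acc = 37+2 = 39
j=6,m=5: 6>5, acc = 39+1 = 40

40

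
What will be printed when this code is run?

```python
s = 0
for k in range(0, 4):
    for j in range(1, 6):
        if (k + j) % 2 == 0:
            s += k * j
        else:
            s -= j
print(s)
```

18

k=0,j=1: odd sum, s = 0-1 = -1
k=0,j=2: even sum, s = (-1)+0 = -1
k=0,j=3: odd sum, s = (-1)-3 = -4
k=0,j=4: even sum, s = (-4)+0 = -4
k=0,j=5: odd sum, s = (-4)-5 = -9
k=1,j=1: even sum, s = (-9)+1 = -8
k=1,j=2: odd sum, s = (-8)-2 = -10
k=1,j=3: even sum, s = (-10)+3 = -7
k=1,j=4: odd sum, s = (-7)-4 = -11
k=1,j=5: even sum, s = (-11)+5 = -6
k=2,j=1: odd sum, s = (-6)-1 = -7
k=2,j=2: even sum, s = (-7)+4 = -3
k=2,j=3: odd sum, s = (-3)-3 = -6
k=2,j=4: even sum, s = (-6)+8 = 2
k=2,j=5: odd sum, s = 2-5 = -3
k=3,j=1: even sum, s = (-3)+3 = 0
k=3,j=2: odd sum, s = 0-2 = -2
k=3,j=3: even sum, s = (-2)+9 = 7
k=3,j=4: odd sum, s = 7-4 = 3
k=3,j=5: even sum, s = 3+15 = 18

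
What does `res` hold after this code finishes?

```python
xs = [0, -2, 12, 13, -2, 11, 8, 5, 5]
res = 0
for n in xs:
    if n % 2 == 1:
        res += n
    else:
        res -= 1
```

29

n=0: not odd, res = 0-1 = -1
n=-2: not odd, res = (-1)-1 = -2
n=12: not odd, res = (-2)-1 = -3
n=13: odd, res = (-3)+13 = 10
n=-2: not odd, res = 10-1 = 9
n=11: odd, res = 9+11 = 20
n=8: not odd, res = 20-1 = 19
n=5: odd, res = 19+5 = 24
n=5: odd, res = 24+5 = 29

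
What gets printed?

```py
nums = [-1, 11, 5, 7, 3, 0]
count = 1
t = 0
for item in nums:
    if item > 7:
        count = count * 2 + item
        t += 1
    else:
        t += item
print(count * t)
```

item=-1: not >7; t=-1
item=11: >7, count = 1*2+11 = 13; t=0
item=5: not >7; t=5
item=7: not >7; t=12
item=3: not >7; t=15
item=0: not >7; t=15
count*t = 13*15 = 195

195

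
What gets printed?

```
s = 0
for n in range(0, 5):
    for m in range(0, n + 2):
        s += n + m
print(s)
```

85

n=0,m=0: s = 0+0 = 0
n=0,m=1: s = 0+1 = 1
n=1,m=0: s = 1+1 = 2
n=1,m=1: s = 2+2 = 4
n=1,m=2: s = 4+3 = 7
n=2,m=0: s = 7+2 = 9
n=2,m=1: s = 9+3 = 12
n=2,m=2: s = 12+4 = 16
n=2,m=3: s = 16+5 = 21
n=3,m=0: s = 21+3 = 24
n=3,m=1: s = 24+4 = 28
n=3,m=2: s = 28+5 = 33
n=3,m=3: s = 33+6 = 39
n=3,m=4: s = 39+7 = 46
n=4,m=0: s = 46+4 = 50
n=4,m=1: s = 50+5 = 55
n=4,m=2: s = 55+6 = 61
n=4,m=3: s = 61+7 = 68
n=4,m=4: s = 68+8 = 76
n=4,m=5: s = 76+9 = 85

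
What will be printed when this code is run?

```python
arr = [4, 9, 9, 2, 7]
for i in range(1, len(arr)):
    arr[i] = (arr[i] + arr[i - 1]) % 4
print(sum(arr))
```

i=1: arr[1] = (9+4)%4 = 1 → [4, 1, 9, 2, 7]
i=2: arr[2] = (9+1)%4 = 2 → [4, 1, 2, 2, 7]
i=3: arr[3] = (2+2)%4 = 0 → [4, 1, 2, 0, 7]
i=4: arr[4] = (7+0)%4 = 3 → [4, 1, 2, 0, 3]
sum = 10

10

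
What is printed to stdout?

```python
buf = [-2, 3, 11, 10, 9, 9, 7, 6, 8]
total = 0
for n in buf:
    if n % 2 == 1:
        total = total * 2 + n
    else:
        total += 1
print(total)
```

n=-2: not odd, total = 0+1 = 1
n=3: odd, total = 1*2+3 = 5
n=11: odd, total = 5*2+11 = 21
n=10: not odd, total = 21+1 = 22
n=9: odd, total = 22*2+9 = 53
n=9: odd, total = 53*2+9 = 115
n=7: odd, total = 115*2+7 = 237
n=6: not odd, total = 237+1 = 238
n=8: not odd, total = 238+1 = 239

239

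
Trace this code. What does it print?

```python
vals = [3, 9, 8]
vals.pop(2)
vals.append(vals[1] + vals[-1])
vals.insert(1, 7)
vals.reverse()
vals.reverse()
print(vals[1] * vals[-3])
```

49

pop(2) removes 8 → [3, 9]
append vals[1]+vals[-1] = 9+9 = 18 → [3, 9, 18]
insert 7 at 1 → [3, 7, 9, 18]
reverse → [18, 9, 7, 3]
reverse → [3, 7, 9, 18]
vals[1]*vals[-3] = 7*7 = 49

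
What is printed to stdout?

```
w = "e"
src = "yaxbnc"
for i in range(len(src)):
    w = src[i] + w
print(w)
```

i=0: prepend 'y' → 'ye'
i=1: prepend 'a' → 'aye'
i=2: prepend 'x' → 'xaye'
i=3: prepend 'b' → 'bxaye'
i=4: prepend 'n' → 'nbxaye'
i=5: prepend 'c' → 'cnbxaye'

cnbxaye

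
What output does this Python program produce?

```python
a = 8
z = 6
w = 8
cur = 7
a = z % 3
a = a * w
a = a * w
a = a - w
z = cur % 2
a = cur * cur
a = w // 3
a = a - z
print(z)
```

1

a = 6%3 = 0
a = 0*8 = 0
a = 0*8 = 0
a = 0-8 = -8
z = 7%2 = 1
a = 7*7 = 49
a = 8//3 = 2
a = 2-1 = 1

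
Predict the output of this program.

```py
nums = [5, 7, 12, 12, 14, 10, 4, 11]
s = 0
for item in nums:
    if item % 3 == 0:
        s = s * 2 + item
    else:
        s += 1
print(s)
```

item=5: not %3==0, s = 0+1 = 1
item=7: not %3==0, s = 1+1 = 2
item=12: %3==0, s = 2*2+12 = 16
item=12: %3==0, s = 16*2+12 = 44
item=14: not %3==0, s = 44+1 = 45
item=10: not %3==0, s = 45+1 = 46
item=4: not %3==0, s = 46+1 = 47
item=11: not %3==0, s = 47+1 = 48

48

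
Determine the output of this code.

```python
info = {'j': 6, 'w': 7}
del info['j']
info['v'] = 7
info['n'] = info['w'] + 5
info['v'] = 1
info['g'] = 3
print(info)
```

del 'j' → {'w': 7}
info['v'] = 7 → {'w': 7, 'v': 7}
info['n'] = info['w']+5 = 12 → {'w': 7, 'v': 7, 'n': 12}
info['v'] = 1 → {'w': 7, 'v': 1, 'n': 12}
info['g'] = 3 → {'w': 7, 'v': 1, 'n': 12, 'g': 3}

{'w': 7, 'v': 1, 'n': 12, 'g': 3}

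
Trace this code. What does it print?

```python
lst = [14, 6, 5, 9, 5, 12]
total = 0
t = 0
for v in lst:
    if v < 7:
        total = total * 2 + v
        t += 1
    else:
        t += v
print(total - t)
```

v=14: not <7; t=14
v=6: <7, total = 0*2+6 = 6; t=15
v=5: <7, total = 6*2+5 = 17; t=16
v=9: not <7; t=25
v=5: <7, total = 17*2+5 = 39; t=26
v=12: not <7; t=38
total-t = 39-38 = 1

1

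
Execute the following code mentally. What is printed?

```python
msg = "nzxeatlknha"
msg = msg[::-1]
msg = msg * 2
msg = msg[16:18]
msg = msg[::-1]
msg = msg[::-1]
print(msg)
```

reverse → 'ahnkltaexzn'
repeat ×2 → 'ahnkltaexznahnkltaexzn'
slice [16:18] → 'ta'
reverse → 'at'
reverse → 'ta'

ta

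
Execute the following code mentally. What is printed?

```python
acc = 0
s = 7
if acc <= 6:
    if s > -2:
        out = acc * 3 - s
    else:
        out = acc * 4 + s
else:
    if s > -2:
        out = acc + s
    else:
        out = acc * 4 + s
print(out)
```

-7

acc=0, s=7
acc <= 6 is True; s > -2 is True
→ out = acc * 3 - s = -7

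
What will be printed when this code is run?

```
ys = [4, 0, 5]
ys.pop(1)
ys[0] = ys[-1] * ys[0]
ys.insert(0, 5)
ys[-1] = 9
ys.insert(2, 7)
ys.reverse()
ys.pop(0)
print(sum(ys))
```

pop(1) removes 0 → [4, 5]
ys[0] = ys[-1]*ys[0] = 5*4 = 20 → [20, 5]
insert 5 at 0 → [5, 20, 5]
ys[-1] = 9 → [5, 20, 9]
insert 7 at 2 → [5, 20, 7, 9]
reverse → [9, 7, 20, 5]
pop(0) removes 9 → [7, 20, 5]
sum = 32

32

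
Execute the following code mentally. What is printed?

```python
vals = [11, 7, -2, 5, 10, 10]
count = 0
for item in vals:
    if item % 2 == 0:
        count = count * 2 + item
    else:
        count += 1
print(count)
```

42

item=11: not even, count = 0+1 = 1
item=7: not even, count = 1+1 = 2
item=-2: even, count = 2*2+(-2) = 2
item=5: not even, count = 2+1 = 3
item=10: even, count = 3*2+10 = 16
item=10: even, count = 16*2+10 = 42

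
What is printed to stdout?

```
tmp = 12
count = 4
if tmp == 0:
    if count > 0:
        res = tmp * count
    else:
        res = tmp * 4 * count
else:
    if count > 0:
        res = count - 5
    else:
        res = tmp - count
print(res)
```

tmp=12, count=4
tmp == 0 is False; count > 0 is True
→ res = count - 5 = -1

-1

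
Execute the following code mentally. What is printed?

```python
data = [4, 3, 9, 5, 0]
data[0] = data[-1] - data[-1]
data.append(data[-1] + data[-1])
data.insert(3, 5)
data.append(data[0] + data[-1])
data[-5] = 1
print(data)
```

data[0] = data[-1]-data[-1] = 0-0 = 0 → [0, 3, 9, 5, 0]
append data[-1]+data[-1] = 0+0 = 0 → [0, 3, 9, 5, 0, 0]
insert 5 at 3 → [0, 3, 9, 5, 5, 0, 0]
append data[0]+data[-1] = 0+0 = 0 → [0, 3, 9, 5, 5, 0, 0, 0]
data[-5] = 1 → [0, 3, 9, 1, 5, 0, 0, 0]

[0, 3, 9, 1, 5, 0, 0, 0]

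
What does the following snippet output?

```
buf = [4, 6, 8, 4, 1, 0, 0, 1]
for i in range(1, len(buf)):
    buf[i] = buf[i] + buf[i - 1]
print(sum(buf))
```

147

i=1: buf[1] = 6+4 = 10 → [4, 10, 8, 4, 1, 0, 0, 1]
i=2: buf[2] = 8+10 = 18 → [4, 10, 18, 4, 1, 0, 0, 1]
i=3: buf[3] = 4+18 = 22 → [4, 10, 18, 22, 1, 0, 0, 1]
i=4: buf[4] = 1+22 = 23 → [4, 10, 18, 22, 23, 0, 0, 1]
i=5: buf[5] = 0+23 = 23 → [4, 10, 18, 22, 23, 23, 0, 1]
i=6: buf[6] = 0+23 = 23 → [4, 10, 18, 22, 23, 23, 23, 1]
i=7: buf[7] = 1+23 = 24 → [4, 10, 18, 22, 23, 23, 23, 24]
sum = 147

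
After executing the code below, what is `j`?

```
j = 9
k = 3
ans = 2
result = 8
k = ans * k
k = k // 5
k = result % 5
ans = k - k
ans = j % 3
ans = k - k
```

k = 2*3 = 6
k = 6//5 = 1
k = 8%5 = 3
ans = 3-3 = 0
ans = 9%3 = 0
ans = 3-3 = 0

9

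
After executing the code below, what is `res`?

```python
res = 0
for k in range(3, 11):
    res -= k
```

k=3: res = 0-3 = -3
k=4: res = (-3)-4 = -7
k=5: res = (-7)-5 = -12
k=6: res = (-12)-6 = -18
k=7: res = (-18)-7 = -25
k=8: res = (-25)-8 = -33
k=9: res = (-33)-9 = -42
k=10: res = (-42)-10 = -52

-52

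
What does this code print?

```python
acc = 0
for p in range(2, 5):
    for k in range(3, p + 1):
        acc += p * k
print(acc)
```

p=3,k=3: acc = 0+9 = 9
p=4,k=3: acc = 9+12 = 21
p=4,k=4: acc = 21+16 = 37

37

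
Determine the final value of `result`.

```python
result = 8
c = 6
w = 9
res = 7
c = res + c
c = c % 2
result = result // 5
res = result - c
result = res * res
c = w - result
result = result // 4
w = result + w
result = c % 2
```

1

c = 7+6 = 13
c = 13%2 = 1
result = 8//5 = 1
res = 1-1 = 0
result = 0*0 = 0
c = 9-0 = 9
result = 0//4 = 0
w = 0+9 = 9
result = 9%2 = 1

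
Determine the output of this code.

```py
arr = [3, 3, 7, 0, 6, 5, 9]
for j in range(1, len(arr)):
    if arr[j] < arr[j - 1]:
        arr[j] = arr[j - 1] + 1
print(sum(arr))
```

51

j=1: 3>=3, unchanged → [3, 3, 7, 0, 6, 5, 9]
j=2: 7>=3, unchanged → [3, 3, 7, 0, 6, 5, 9]
j=3: 0<7, arr[3] = 7+1 = 8 → [3, 3, 7, 8, 6, 5, 9]
j=4: 6<8, arr[4] = 8+1 = 9 → [3, 3, 7, 8, 9, 5, 9]
j=5: 5<9, arr[5] = 9+1 = 10 → [3, 3, 7, 8, 9, 10, 9]
j=6: 9<10, arr[6] = 10+1 = 11 → [3, 3, 7, 8, 9, 10, 11]
sum = 51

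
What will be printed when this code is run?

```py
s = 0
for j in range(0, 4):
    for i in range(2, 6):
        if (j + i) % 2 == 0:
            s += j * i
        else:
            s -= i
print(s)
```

j=0,i=2: even sum, s = 0+0 = 0
j=0,i=3: odd sum, s = 0-3 = -3
j=0,i=4: even sum, s = (-3)+0 = -3
j=0,i=5: odd sum, s = (-3)-5 = -8
j=1,i=2: odd sum, s = (-8)-2 = -10
j=1,i=3: even sum, s = (-10)+3 = -7
j=1,i=4: odd sum, s = (-7)-4 = -11
j=1,i=5: even sum, s = (-11)+5 = -6
j=2,i=2: even sum, s = (-6)+4 = -2
j=2,i=3: odd sum, s = (-2)-3 = -5
j=2,i=4: even sum, s = (-5)+8 = 3
j=2,i=5: odd sum, s = 3-5 = -2
j=3,i=2: odd sum, s = (-2)-2 = -4
j=3,i=3: even sum, s = (-4)+9 = 5
j=3,i=4: odd sum, s = 5-4 = 1
j=3,i=5: even sum, s = 1+15 = 16

16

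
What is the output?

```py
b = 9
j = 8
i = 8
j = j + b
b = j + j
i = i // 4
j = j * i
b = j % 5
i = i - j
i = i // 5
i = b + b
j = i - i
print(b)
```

j = 8+9 = 17
b = 17+17 = 34
i = 8//4 = 2
j = 17*2 = 34
b = 34%5 = 4
i = 2-34 = -32
i = (-32)//5 = -7
i = 4+4 = 8
j = 8-8 = 0

4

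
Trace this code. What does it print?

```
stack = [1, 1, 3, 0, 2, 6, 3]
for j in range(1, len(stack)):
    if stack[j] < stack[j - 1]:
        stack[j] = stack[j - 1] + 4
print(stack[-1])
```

j=1: 1>=1, unchanged → [1, 1, 3, 0, 2, 6, 3]
j=2: 3>=1, unchanged → [1, 1, 3, 0, 2, 6, 3]
j=3: 0<3, stack[3] = 3+4 = 7 → [1, 1, 3, 7, 2, 6, 3]
j=4: 2<7, stack[4] = 7+4 = 11 → [1, 1, 3, 7, 11, 6, 3]
j=5: 6<11, stack[5] = 11+4 = 15 → [1, 1, 3, 7, 11, 15, 3]
j=6: 3<15, stack[6] = 15+4 = 19 → [1, 1, 3, 7, 11, 15, 19]

19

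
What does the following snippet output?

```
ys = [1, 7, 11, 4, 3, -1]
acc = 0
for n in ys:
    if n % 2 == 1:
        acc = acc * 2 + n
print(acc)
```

121

n=1: odd, acc = 0*2+1 = 1
n=7: odd, acc = 1*2+7 = 9
n=11: odd, acc = 9*2+11 = 29
n=4: not odd
n=3: odd, acc = 29*2+3 = 61
n=-1: odd, acc = 61*2+(-1) = 121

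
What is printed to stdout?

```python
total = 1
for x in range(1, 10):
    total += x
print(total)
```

46

x=1: total = 1+1 = 2
x=2: total = 2+2 = 4
x=3: total = 4+3 = 7
x=4: total = 7+4 = 11
x=5: total = 11+5 = 16
x=6: total = 16+6 = 22
x=7: total = 22+7 = 29
x=8: total = 29+8 = 37
x=9: total = 37+9 = 46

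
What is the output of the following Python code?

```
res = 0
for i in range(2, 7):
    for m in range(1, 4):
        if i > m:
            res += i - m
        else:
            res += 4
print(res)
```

i=2,m=1: 2>1, res = 0+1 = 1
i=2,m=2: not 2>2, res = 1+4 = 5
i=2,m=3: not 2>3, res = 5+4 = 9
i=3,m=1: 3>1, res = 9+2 = 11
i=3,m=2: 3>2, res = 11+1 = 12
i=3,m=3: not 3>3, res = 12+4 = 16
i=4,m=1: 4>1, res = 16+3 = 19
i=4,m=2: 4>2, res = 19+2 = 21
i=4,m=3: 4>3, res = 21+1 = 22
i=5,m=1: 5>1, res = 22+4 = 26
i=5,m=2: 5>2, res = 26+3 = 29
i=5,m=3: 5>3, res = 29+2 = 31
i=6,m=1: 6>1, res = 31+5 = 36
i=6,m=2: 6>2, res = 36+4 = 40
i=6,m=3: 6>3, res = 40+3 = 43

43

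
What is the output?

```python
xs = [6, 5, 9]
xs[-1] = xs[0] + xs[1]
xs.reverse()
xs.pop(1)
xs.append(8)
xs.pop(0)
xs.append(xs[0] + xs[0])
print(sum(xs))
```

xs[-1] = xs[0]+xs[1] = 6+5 = 11 → [6, 5, 11]
reverse → [11, 5, 6]
pop(1) removes 5 → [11, 6]
append 8 → [11, 6, 8]
pop(0) removes 11 → [6, 8]
append xs[0]+xs[0] = 6+6 = 12 → [6, 8, 12]
sum = 26

26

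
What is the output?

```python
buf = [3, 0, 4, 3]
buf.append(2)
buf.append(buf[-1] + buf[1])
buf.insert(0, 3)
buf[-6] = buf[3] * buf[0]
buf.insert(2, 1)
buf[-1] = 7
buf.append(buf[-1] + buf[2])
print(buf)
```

[3, 12, 1, 0, 4, 3, 2, 7, 8]

append 2 → [3, 0, 4, 3, 2]
append buf[-1]+buf[1] = 2+0 = 2 → [3, 0, 4, 3, 2, 2]
insert 3 at 0 → [3, 3, 0, 4, 3, 2, 2]
buf[-6] = buf[3]*buf[0] = 4*3 = 12 → [3, 12, 0, 4, 3, 2, 2]
insert 1 at 2 → [3, 12, 1, 0, 4, 3, 2, 2]
buf[-1] = 7 → [3, 12, 1, 0, 4, 3, 2, 7]
append buf[-1]+buf[2] = 7+1 = 8 → [3, 12, 1, 0, 4, 3, 2, 7, 8]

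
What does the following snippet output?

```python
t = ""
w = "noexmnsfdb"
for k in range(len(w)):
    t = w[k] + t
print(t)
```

bdfsnmxeon

k=0: prepend 'n' → 'n'
k=1: prepend 'o' → 'on'
k=2: prepend 'e' → 'eon'
k=3: prepend 'x' → 'xeon'
k=4: prepend 'm' → 'mxeon'
k=5: prepend 'n' → 'nmxeon'
k=6: prepend 's' → 'snmxeon'
k=7: prepend 'f' → 'fsnmxeon'
k=8: prepend 'd' → 'dfsnmxeon'
k=9: prepend 'b' → 'bdfsnmxeon'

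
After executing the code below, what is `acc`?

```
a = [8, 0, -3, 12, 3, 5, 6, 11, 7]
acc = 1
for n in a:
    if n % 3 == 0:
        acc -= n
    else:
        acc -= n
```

-48

n=8: not %3==0, acc = 1-8 = -7
n=0: %3==0, acc = (-7)-0 = -7
n=-3: %3==0, acc = (-7)-(-3) = -4
n=12: %3==0, acc = (-4)-12 = -16
n=3: %3==0, acc = (-16)-3 = -19
n=5: not %3==0, acc = (-19)-5 = -24
n=6: %3==0, acc = (-24)-6 = -30
n=11: not %3==0, acc = (-30)-11 = -41
n=7: not %3==0, acc = (-41)-7 = -48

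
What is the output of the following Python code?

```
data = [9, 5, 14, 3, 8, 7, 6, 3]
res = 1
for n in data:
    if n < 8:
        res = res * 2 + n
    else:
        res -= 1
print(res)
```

123

n=9: not <8, res = 1-1 = 0
n=5: <8, res = 0*2+5 = 5
n=14: not <8, res = 5-1 = 4
n=3: <8, res = 4*2+3 = 11
n=8: not <8, res = 11-1 = 10
n=7: <8, res = 10*2+7 = 27
n=6: <8, res = 27*2+6 = 60
n=3: <8, res = 60*2+3 = 123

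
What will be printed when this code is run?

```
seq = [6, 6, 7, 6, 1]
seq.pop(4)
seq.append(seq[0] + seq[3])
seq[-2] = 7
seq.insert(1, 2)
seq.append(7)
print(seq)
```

pop(4) removes 1 → [6, 6, 7, 6]
append seq[0]+seq[3] = 6+6 = 12 → [6, 6, 7, 6, 12]
seq[-2] = 7 → [6, 6, 7, 7, 12]
insert 2 at 1 → [6, 2, 6, 7, 7, 12]
append 7 → [6, 2, 6, 7, 7, 12, 7]

[6, 2, 6, 7, 7, 12, 7]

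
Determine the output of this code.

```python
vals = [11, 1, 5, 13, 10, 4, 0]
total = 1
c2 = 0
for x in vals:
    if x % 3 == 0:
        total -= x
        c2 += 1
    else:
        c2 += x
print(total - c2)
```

x=11: not %3==0; c2=11
x=1: not %3==0; c2=12
x=5: not %3==0; c2=17
x=13: not %3==0; c2=30
x=10: not %3==0; c2=40
x=4: not %3==0; c2=44
x=0: %3==0, total = 1-0 = 1; c2=45
total-c2 = 1-45 = -44

-44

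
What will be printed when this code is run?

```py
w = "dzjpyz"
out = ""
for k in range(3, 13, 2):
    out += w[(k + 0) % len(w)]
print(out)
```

k=3: add w[3]='p' → 'p'
k=5: add w[5]='z' → 'pz'
k=7: add w[1]='z' → 'pzz'
k=9: add w[3]='p' → 'pzzp'
k=11: add w[5]='z' → 'pzzpz'

pzzpz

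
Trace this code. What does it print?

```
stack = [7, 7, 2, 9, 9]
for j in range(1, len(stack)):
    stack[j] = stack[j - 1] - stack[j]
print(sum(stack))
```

j=1: stack[1] = 7-7 = 0 → [7, 0, 2, 9, 9]
j=2: stack[2] = 0-2 = -2 → [7, 0, -2, 9, 9]
j=3: stack[3] = (-2)-9 = -11 → [7, 0, -2, -11, 9]
j=4: stack[4] = (-11)-9 = -20 → [7, 0, -2, -11, -20]
sum = -26

-26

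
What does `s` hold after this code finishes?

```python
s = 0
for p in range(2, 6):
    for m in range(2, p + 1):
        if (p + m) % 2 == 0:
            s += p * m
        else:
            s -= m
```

p=2,m=2: even sum, s = 0+4 = 4
p=3,m=2: odd sum, s = 4-2 = 2
p=3,m=3: even sum, s = 2+9 = 11
p=4,m=2: even sum, s = 11+8 = 19
p=4,m=3: odd sum, s = 19-3 = 16
p=4,m=4: even sum, s = 16+16 = 32
p=5,m=2: odd sum, s = 32-2 = 30
p=5,m=3: even sum, s = 30+15 = 45
p=5,m=4: odd sum, s = 45-4 = 41
p=5,m=5: even sum, s = 41+25 = 66

66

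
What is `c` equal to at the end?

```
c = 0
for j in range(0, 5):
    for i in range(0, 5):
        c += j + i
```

j=0,i=0: c = 0+0 = 0
j=0,i=1: c = 0+1 = 1
j=0,i=2: c = 1+2 = 3
j=0,i=3: c = 3+3 = 6
j=0,i=4: c = 6+4 = 10
j=1,i=0: c = 10+1 = 11
j=1,i=1: c = 11+2 = 13
j=1,i=2: c = 13+3 = 16
j=1,i=3: c = 16+4 = 20
j=1,i=4: c = 20+5 = 25
j=2,i=0: c = 25+2 = 27
j=2,i=1: c = 27+3 = 30
j=2,i=2: c = 30+4 = 34
j=2,i=3: c = 34+5 = 39
j=2,i=4: c = 39+6 = 45
j=3,i=0: c = 45+3 = 48
j=3,i=1: c = 48+4 = 52
j=3,i=2: c = 52+5 = 57
j=3,i=3: c = 57+6 = 63
j=3,i=4: c = 63+7 = 70
j=4,i=0: c = 70+4 = 74
j=4,i=1: c = 74+5 = 79
j=4,i=2: c = 79+6 = 85
j=4,i=3: c = 85+7 = 92
j=4,i=4: c = 92+8 = 100

100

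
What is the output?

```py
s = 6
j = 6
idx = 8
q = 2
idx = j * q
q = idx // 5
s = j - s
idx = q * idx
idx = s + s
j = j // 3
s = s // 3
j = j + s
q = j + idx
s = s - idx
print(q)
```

idx = 6*2 = 12
q = 12//5 = 2
s = 6-6 = 0
idx = 2*12 = 24
idx = 0+0 = 0
j = 6//3 = 2
s = 0//3 = 0
j = 2+0 = 2
q = 2+0 = 2
s = 0-0 = 0

2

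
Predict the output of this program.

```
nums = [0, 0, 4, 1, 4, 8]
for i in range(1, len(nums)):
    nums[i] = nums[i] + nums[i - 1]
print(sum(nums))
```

i=1: nums[1] = 0+0 = 0 → [0, 0, 4, 1, 4, 8]
i=2: nums[2] = 4+0 = 4 → [0, 0, 4, 1, 4, 8]
i=3: nums[3] = 1+4 = 5 → [0, 0, 4, 5, 4, 8]
i=4: nums[4] = 4+5 = 9 → [0, 0, 4, 5, 9, 8]
i=5: nums[5] = 8+9 = 17 → [0, 0, 4, 5, 9, 17]
sum = 35

35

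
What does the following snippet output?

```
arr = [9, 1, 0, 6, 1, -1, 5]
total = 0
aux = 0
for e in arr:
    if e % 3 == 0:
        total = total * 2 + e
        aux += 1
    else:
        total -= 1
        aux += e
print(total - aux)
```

26

e=9: %3==0, total = 0*2+9 = 9; aux=1
e=1: not %3==0, total = 9-1 = 8; aux=2
e=0: %3==0, total = 8*2+0 = 16; aux=3
e=6: %3==0, total = 16*2+6 = 38; aux=4
e=1: not %3==0, total = 38-1 = 37; aux=5
e=-1: not %3==0, total = 37-1 = 36; aux=4
e=5: not %3==0, total = 36-1 = 35; aux=9
total-aux = 35-9 = 26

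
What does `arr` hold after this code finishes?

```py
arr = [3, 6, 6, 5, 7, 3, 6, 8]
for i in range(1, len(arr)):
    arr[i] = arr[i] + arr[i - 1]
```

[3, 9, 15, 20, 27, 30, 36, 44]

i=1: arr[1] = 6+3 = 9 → [3, 9, 6, 5, 7, 3, 6, 8]
i=2: arr[2] = 6+9 = 15 → [3, 9, 15, 5, 7, 3, 6, 8]
i=3: arr[3] = 5+15 = 20 → [3, 9, 15, 20, 7, 3, 6, 8]
i=4: arr[4] = 7+20 = 27 → [3, 9, 15, 20, 27, 3, 6, 8]
i=5: arr[5] = 3+27 = 30 → [3, 9, 15, 20, 27, 30, 6, 8]
i=6: arr[6] = 6+30 = 36 → [3, 9, 15, 20, 27, 30, 36, 8]
i=7: arr[7] = 8+36 = 44 → [3, 9, 15, 20, 27, 30, 36, 44]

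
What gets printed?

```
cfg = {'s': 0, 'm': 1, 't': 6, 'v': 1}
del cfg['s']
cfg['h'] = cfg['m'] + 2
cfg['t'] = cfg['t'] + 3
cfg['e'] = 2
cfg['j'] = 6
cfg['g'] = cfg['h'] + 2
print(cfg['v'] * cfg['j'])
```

del 's' → {'m': 1, 't': 6, 'v': 1}
cfg['h'] = cfg['m']+2 = 3 → {'m': 1, 't': 6, 'v': 1, 'h': 3}
cfg['t'] = cfg['t']+3 = 9 → {'m': 1, 't': 9, 'v': 1, 'h': 3}
cfg['e'] = 2 → {'m': 1, 't': 9, 'v': 1, 'h': 3, 'e': 2}
cfg['j'] = 6 → {'m': 1, 't': 9, 'v': 1, 'h': 3, 'e': 2, 'j': 6}
cfg['g'] = cfg['h']+2 = 5 → {'m': 1, 't': 9, 'v': 1, 'h': 3, 'e': 2, 'j': 6, 'g': 5}
cfg['v']*cfg['j'] = 1*6 = 6

6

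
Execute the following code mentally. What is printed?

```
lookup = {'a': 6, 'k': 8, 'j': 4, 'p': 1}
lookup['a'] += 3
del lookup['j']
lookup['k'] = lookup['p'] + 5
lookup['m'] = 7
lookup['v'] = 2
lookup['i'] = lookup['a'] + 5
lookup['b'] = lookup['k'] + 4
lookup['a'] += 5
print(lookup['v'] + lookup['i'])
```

16

lookup['a'] = 6+3 = 9 → {'a': 9, 'k': 8, 'j': 4, 'p': 1}
del 'j' → {'a': 9, 'k': 8, 'p': 1}
lookup['k'] = lookup['p']+5 = 6 → {'a': 9, 'k': 6, 'p': 1}
lookup['m'] = 7 → {'a': 9, 'k': 6, 'p': 1, 'm': 7}
lookup['v'] = 2 → {'a': 9, 'k': 6, 'p': 1, 'm': 7, 'v': 2}
lookup['i'] = lookup['a']+5 = 14 → {'a': 9, 'k': 6, 'p': 1, 'm': 7, 'v': 2, 'i': 14}
lookup['b'] = lookup['k']+4 = 10 → {'a': 9, 'k': 6, 'p': 1, 'm': 7, 'v': 2, 'i': 14, 'b': 10}
lookup['a'] = 9+5 = 14 → {'a': 14, 'k': 6, 'p': 1, 'm': 7, 'v': 2, 'i': 14, 'b': 10}
lookup['v']+lookup['i'] = 2+14 = 16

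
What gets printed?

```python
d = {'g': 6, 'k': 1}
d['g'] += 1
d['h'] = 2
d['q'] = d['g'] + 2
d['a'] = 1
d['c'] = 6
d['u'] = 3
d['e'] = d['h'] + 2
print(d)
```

{'g': 7, 'k': 1, 'h': 2, 'q': 9, 'a': 1, 'c': 6, 'u': 3, 'e': 4}

d['g'] = 6+1 = 7 → {'g': 7, 'k': 1}
d['h'] = 2 → {'g': 7, 'k': 1, 'h': 2}
d['q'] = d['g']+2 = 9 → {'g': 7, 'k': 1, 'h': 2, 'q': 9}
d['a'] = 1 → {'g': 7, 'k': 1, 'h': 2, 'q': 9, 'a': 1}
d['c'] = 6 → {'g': 7, 'k': 1, 'h': 2, 'q': 9, 'a': 1, 'c': 6}
d['u'] = 3 → {'g': 7, 'k': 1, 'h': 2, 'q': 9, 'a': 1, 'c': 6, 'u': 3}
d['e'] = d['h']+2 = 4 → {'g': 7, 'k': 1, 'h': 2, 'q': 9, 'a': 1, 'c': 6, 'u': 3, 'e': 4}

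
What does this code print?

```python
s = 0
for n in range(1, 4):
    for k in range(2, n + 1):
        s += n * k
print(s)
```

n=2,k=2: s = 0+4 = 4
n=3,k=2: s = 4+6 = 10
n=3,k=3: s = 10+9 = 19

19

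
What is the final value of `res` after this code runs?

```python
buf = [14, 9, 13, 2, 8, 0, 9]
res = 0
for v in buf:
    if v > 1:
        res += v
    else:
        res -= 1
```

v=14: >1, res = 0+14 = 14
v=9: >1, res = 14+9 = 23
v=13: >1, res = 23+13 = 36
v=2: >1, res = 36+2 = 38
v=8: >1, res = 38+8 = 46
v=0: not >1, res = 46-1 = 45
v=9: >1, res = 45+9 = 54

54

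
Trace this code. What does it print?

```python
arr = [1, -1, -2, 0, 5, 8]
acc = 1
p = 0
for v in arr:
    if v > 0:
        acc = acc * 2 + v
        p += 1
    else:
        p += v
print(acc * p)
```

0

v=1: >0, acc = 1*2+1 = 3; p=1
v=-1: not >0; p=0
v=-2: not >0; p=-2
v=0: not >0; p=-2
v=5: >0, acc = 3*2+5 = 11; p=-1
v=8: >0, acc = 11*2+8 = 30; p=0
acc*p = 30*0 = 0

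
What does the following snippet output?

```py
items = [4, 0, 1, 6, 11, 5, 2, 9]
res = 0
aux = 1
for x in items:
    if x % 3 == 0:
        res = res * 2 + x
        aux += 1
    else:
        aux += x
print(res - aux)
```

x=4: not %3==0; aux=5
x=0: %3==0, res = 0*2+0 = 0; aux=6
x=1: not %3==0; aux=7
x=6: %3==0, res = 0*2+6 = 6; aux=8
x=11: not %3==0; aux=19
x=5: not %3==0; aux=24
x=2: not %3==0; aux=26
x=9: %3==0, res = 6*2+9 = 21; aux=27
res-aux = 21-27 = -6

-6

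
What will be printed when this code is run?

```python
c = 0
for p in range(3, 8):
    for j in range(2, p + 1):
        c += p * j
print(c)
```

p=3,j=2: c = 0+6 = 6
p=3,j=3: c = 6+9 = 15
p=4,j=2: c = 15+8 = 23
p=4,j=3: c = 23+12 = 35
p=4,j=4: c = 35+16 = 51
p=5,j=2: c = 51+10 = 61
p=5,j=3: c = 61+15 = 76
p=5,j=4: c = 76+20 = 96
p=5,j=5: c = 96+25 = 121
p=6,j=2: c = 121+12 = 133
p=6,j=3: c = 133+18 = 151
p=6,j=4: c = 151+24 = 175
p=6,j=5: c = 175+30 = 205
p=6,j=6: c = 205+36 = 241
p=7,j=2: c = 241+14 = 255
p=7,j=3: c = 255+21 = 276
p=7,j=4: c = 276+28 = 304
p=7,j=5: c = 304+35 = 339
p=7,j=6: c = 339+42 = 381
p=7,j=7: c = 381+49 = 430

430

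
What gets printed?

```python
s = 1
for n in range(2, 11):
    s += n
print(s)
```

n=2: s = 1+2 = 3
n=3: s = 3+3 = 6
n=4: s = 6+4 = 10
n=5: s = 10+5 = 15
n=6: s = 15+6 = 21
n=7: s = 21+7 = 28
n=8: s = 28+8 = 36
n=9: s = 36+9 = 45
n=10: s = 45+10 = 55

55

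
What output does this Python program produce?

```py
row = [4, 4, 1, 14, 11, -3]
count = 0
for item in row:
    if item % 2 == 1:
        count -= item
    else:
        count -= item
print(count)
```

item=4: not odd, count = 0-4 = -4
item=4: not odd, count = (-4)-4 = -8
item=1: odd, count = (-8)-1 = -9
item=14: not odd, count = (-9)-14 = -23
item=11: odd, count = (-23)-11 = -34
item=-3: odd, count = (-34)-(-3) = -31

-31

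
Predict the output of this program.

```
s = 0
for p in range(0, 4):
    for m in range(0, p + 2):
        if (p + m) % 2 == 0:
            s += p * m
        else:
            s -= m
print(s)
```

p=0,m=0: even sum, s = 0+0 = 0
p=0,m=1: odd sum, s = 0-1 = -1
p=1,m=0: odd sum, s = (-1)-0 = -1
p=1,m=1: even sum, s = (-1)+1 = 0
p=1,m=2: odd sum, s = 0-2 = -2
p=2,m=0: even sum, s = (-2)+0 = -2
p=2,m=1: odd sum, s = (-2)-1 = -3
p=2,m=2: even sum, s = (-3)+4 = 1
p=2,m=3: odd sum, s = 1-3 = -2
p=3,m=0: odd sum, s = (-2)-0 = -2
p=3,m=1: even sum, s = (-2)+3 = 1
p=3,m=2: odd sum, s = 1-2 = -1
p=3,m=3: even sum, s = (-1)+9 = 8
p=3,m=4: odd sum, s = 8-4 = 4

4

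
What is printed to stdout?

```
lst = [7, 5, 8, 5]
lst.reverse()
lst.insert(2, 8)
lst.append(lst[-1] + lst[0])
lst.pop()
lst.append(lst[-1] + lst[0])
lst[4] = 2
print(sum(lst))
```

40

reverse → [5, 8, 5, 7]
insert 8 at 2 → [5, 8, 8, 5, 7]
append lst[-1]+lst[0] = 7+5 = 12 → [5, 8, 8, 5, 7, 12]
pop() removes 12 → [5, 8, 8, 5, 7]
append lst[-1]+lst[0] = 7+5 = 12 → [5, 8, 8, 5, 7, 12]
lst[4] = 2 → [5, 8, 8, 5, 2, 12]
sum = 40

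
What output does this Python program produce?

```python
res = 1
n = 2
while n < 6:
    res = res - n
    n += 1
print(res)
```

n=2: res = 1-2 = -1
n=3: res = (-1)-3 = -4
n=4: res = (-4)-4 = -8
n=5: res = (-8)-5 = -13

-13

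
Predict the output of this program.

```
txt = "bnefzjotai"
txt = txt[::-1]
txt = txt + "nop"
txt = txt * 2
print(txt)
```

iatojzfenbnopiatojzfenbnop

reverse → 'iatojzfenb'
+ 'nop' → 'iatojzfenbnop'
repeat ×2 → 'iatojzfenbnopiatojzfenbnop'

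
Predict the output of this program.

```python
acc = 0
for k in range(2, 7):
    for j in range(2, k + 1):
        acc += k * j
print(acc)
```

245

k=2,j=2: acc = 0+4 = 4
k=3,j=2: acc = 4+6 = 10
k=3,j=3: acc = 10+9 = 19
k=4,j=2: acc = 19+8 = 27
k=4,j=3: acc = 27+12 = 39
k=4,j=4: acc = 39+16 = 55
k=5,j=2: acc = 55+10 = 65
k=5,j=3: acc = 65+15 = 80
k=5,j=4: acc = 80+20 = 100
k=5,j=5: acc = 100+25 = 125
k=6,j=2: acc = 125+12 = 137
k=6,j=3: acc = 137+18 = 155
k=6,j=4: acc = 155+24 = 179
k=6,j=5: acc = 179+30 = 209
k=6,j=6: acc = 209+36 = 245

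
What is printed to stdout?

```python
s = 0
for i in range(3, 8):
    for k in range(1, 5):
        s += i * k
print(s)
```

250

i=3,k=1: s = 0+3 = 3
i=3,k=2: s = 3+6 = 9
i=3,k=3: s = 9+9 = 18
i=3,k=4: s = 18+12 = 30
i=4,k=1: s = 30+4 = 34
i=4,k=2: s = 34+8 = 42
i=4,k=3: s = 42+12 = 54
i=4,k=4: s = 54+16 = 70
i=5,k=1: s = 70+5 = 75
i=5,k=2: s = 75+10 = 85
i=5,k=3: s = 85+15 = 100
i=5,k=4: s = 100+20 = 120
i=6,k=1: s = 120+6 = 126
i=6,k=2: s = 126+12 = 138
i=6,k=3: s = 138+18 = 156
i=6,k=4: s = 156+24 = 180
i=7,k=1: s = 180+7 = 187
i=7,k=2: s = 187+14 = 201
i=7,k=3: s = 201+21 = 222
i=7,k=4: s = 222+28 = 250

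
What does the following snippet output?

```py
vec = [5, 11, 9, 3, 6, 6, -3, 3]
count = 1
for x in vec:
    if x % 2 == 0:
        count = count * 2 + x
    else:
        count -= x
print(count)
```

-90

x=5: not even, count = 1-5 = -4
x=11: not even, count = (-4)-11 = -15
x=9: not even, count = (-15)-9 = -24
x=3: not even, count = (-24)-3 = -27
x=6: even, count = (-27)*2+6 = -48
x=6: even, count = (-48)*2+6 = -90
x=-3: not even, count = (-90)-(-3) = -87
x=3: not even, count = (-87)-3 = -90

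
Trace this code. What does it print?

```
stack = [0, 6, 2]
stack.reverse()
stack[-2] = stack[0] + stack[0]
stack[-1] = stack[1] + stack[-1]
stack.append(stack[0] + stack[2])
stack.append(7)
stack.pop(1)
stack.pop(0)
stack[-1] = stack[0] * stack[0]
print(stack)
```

[4, 6, 16]

reverse → [2, 6, 0]
stack[-2] = stack[0]+stack[0] = 2+2 = 4 → [2, 4, 0]
stack[-1] = stack[1]+stack[-1] = 4+0 = 4 → [2, 4, 4]
append stack[0]+stack[2] = 2+4 = 6 → [2, 4, 4, 6]
append 7 → [2, 4, 4, 6, 7]
pop(1) removes 4 → [2, 4, 6, 7]
pop(0) removes 2 → [4, 6, 7]
stack[-1] = stack[0]*stack[0] = 4*4 = 16 → [4, 6, 16]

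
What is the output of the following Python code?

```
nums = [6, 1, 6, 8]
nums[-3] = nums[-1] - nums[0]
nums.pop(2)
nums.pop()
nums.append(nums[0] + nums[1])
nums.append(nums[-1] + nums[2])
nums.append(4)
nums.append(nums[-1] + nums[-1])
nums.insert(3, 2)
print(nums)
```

[6, 2, 8, 2, 16, 4, 8]

nums[-3] = nums[-1]-nums[0] = 8-6 = 2 → [6, 2, 6, 8]
pop(2) removes 6 → [6, 2, 8]
pop() removes 8 → [6, 2]
append nums[0]+nums[1] = 6+2 = 8 → [6, 2, 8]
append nums[-1]+nums[2] = 8+8 = 16 → [6, 2, 8, 16]
append 4 → [6, 2, 8, 16, 4]
append nums[-1]+nums[-1] = 4+4 = 8 → [6, 2, 8, 16, 4, 8]
insert 2 at 3 → [6, 2, 8, 2, 16, 4, 8]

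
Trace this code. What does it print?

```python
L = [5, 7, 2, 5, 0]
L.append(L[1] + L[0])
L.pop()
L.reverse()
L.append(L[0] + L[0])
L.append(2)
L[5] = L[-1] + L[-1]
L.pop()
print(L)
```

[0, 5, 2, 7, 5, 4]

append L[1]+L[0] = 7+5 = 12 → [5, 7, 2, 5, 0, 12]
pop() removes 12 → [5, 7, 2, 5, 0]
reverse → [0, 5, 2, 7, 5]
append L[0]+L[0] = 0+0 = 0 → [0, 5, 2, 7, 5, 0]
append 2 → [0, 5, 2, 7, 5, 0, 2]
L[5] = L[-1]+L[-1] = 2+2 = 4 → [0, 5, 2, 7, 5, 4, 2]
pop() removes 2 → [0, 5, 2, 7, 5, 4]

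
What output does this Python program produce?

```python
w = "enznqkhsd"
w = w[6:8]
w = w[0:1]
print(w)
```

h

slice [6:8] → 'hs'
slice [0:1] → 'h'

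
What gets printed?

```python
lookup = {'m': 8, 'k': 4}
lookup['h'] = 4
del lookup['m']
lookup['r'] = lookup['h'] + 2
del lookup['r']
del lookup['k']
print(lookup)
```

{'h': 4}

lookup['h'] = 4 → {'m': 8, 'k': 4, 'h': 4}
del 'm' → {'k': 4, 'h': 4}
lookup['r'] = lookup['h']+2 = 6 → {'k': 4, 'h': 4, 'r': 6}
del 'r' → {'k': 4, 'h': 4}
del 'k' → {'h': 4}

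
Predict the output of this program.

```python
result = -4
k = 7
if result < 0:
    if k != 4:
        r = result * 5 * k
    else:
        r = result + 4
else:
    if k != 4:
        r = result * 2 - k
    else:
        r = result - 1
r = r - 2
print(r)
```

-142

result=-4, k=7
result < 0 is True; k != 4 is True
→ r = result * 5 * k = -140
r = (-140)-2 = -142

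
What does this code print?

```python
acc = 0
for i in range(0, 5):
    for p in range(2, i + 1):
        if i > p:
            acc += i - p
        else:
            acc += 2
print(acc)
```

i=2,p=2: not 2>2, acc = 0+2 = 2
i=3,p=2: 3>2, acc = 2+1 = 3
i=3,p=3: not 3>3, acc = 3+2 = 5
i=4,p=2: 4>2, acc = 5+2 = 7
i=4,p=3: 4>3, acc = 7+1 = 8
i=4,p=4: not 4>4, acc = 8+2 = 10

10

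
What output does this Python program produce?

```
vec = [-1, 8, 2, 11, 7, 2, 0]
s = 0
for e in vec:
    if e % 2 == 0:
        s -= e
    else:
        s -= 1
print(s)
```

-15

e=-1: not even, s = 0-1 = -1
e=8: even, s = (-1)-8 = -9
e=2: even, s = (-9)-2 = -11
e=11: not even, s = (-11)-1 = -12
e=7: not even, s = (-12)-1 = -13
e=2: even, s = (-13)-2 = -15
e=0: even, s = (-15)-0 = -15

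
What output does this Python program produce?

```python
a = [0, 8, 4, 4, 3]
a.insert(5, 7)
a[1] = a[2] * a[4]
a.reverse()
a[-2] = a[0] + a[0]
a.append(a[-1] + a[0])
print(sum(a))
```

39

insert 7 at 5 → [0, 8, 4, 4, 3, 7]
a[1] = a[2]*a[4] = 4*3 = 12 → [0, 12, 4, 4, 3, 7]
reverse → [7, 3, 4, 4, 12, 0]
a[-2] = a[0]+a[0] = 7+7 = 14 → [7, 3, 4, 4, 14, 0]
append a[-1]+a[0] = 0+7 = 7 → [7, 3, 4, 4, 14, 0, 7]
sum = 39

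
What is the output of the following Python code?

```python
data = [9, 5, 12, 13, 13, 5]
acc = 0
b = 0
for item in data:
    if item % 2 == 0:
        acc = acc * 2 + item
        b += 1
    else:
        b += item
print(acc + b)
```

58

item=9: not even; b=9
item=5: not even; b=14
item=12: even, acc = 0*2+12 = 12; b=15
item=13: not even; b=28
item=13: not even; b=41
item=5: not even; b=46
acc+b = 12+46 = 58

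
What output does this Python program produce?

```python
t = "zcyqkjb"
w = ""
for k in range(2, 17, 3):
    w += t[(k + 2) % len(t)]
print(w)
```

k=2: add t[4]='k' → 'k'
k=5: add t[0]='z' → 'kz'
k=8: add t[3]='q' → 'kzq'
k=11: add t[6]='b' → 'kzqb'
k=14: add t[2]='y' → 'kzqby'

kzqby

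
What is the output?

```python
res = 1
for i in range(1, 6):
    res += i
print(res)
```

16

i=1: res = 1+1 = 2
i=2: res = 2+2 = 4
i=3: res = 4+3 = 7
i=4: res = 7+4 = 11
i=5: res = 11+5 = 16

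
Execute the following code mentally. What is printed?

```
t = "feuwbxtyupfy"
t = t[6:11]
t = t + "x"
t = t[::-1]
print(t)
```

slice [6:11] → 'tyupf'
+ 'x' → 'tyupfx'
reverse → 'xfpuyt'

xfpuyt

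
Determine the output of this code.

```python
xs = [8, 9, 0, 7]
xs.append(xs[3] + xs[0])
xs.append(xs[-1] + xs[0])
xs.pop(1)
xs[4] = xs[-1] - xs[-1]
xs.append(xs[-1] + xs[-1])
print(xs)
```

[8, 0, 7, 15, 0, 0]

append xs[3]+xs[0] = 7+8 = 15 → [8, 9, 0, 7, 15]
append xs[-1]+xs[0] = 15+8 = 23 → [8, 9, 0, 7, 15, 23]
pop(1) removes 9 → [8, 0, 7, 15, 23]
xs[4] = xs[-1]-xs[-1] = 23-23 = 0 → [8, 0, 7, 15, 0]
append xs[-1]+xs[-1] = 0+0 = 0 → [8, 0, 7, 15, 0, 0]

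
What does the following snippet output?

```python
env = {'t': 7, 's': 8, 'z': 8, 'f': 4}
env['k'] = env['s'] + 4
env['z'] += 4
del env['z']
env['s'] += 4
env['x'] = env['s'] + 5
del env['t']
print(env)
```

{'s': 12, 'f': 4, 'k': 12, 'x': 17}

env['k'] = env['s']+4 = 12 → {'t': 7, 's': 8, 'z': 8, 'f': 4, 'k': 12}
env['z'] = 8+4 = 12 → {'t': 7, 's': 8, 'z': 12, 'f': 4, 'k': 12}
del 'z' → {'t': 7, 's': 8, 'f': 4, 'k': 12}
env['s'] = 8+4 = 12 → {'t': 7, 's': 12, 'f': 4, 'k': 12}
env['x'] = env['s']+5 = 17 → {'t': 7, 's': 12, 'f': 4, 'k': 12, 'x': 17}
del 't' → {'s': 12, 'f': 4, 'k': 12, 'x': 17}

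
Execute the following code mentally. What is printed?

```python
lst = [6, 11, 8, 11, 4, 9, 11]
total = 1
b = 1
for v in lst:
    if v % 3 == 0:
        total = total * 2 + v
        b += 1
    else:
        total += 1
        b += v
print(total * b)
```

v=6: %3==0, total = 1*2+6 = 8; b=2
v=11: not %3==0, total = 8+1 = 9; b=13
v=8: not %3==0, total = 9+1 = 10; b=21
v=11: not %3==0, total = 10+1 = 11; b=32
v=4: not %3==0, total = 11+1 = 12; b=36
v=9: %3==0, total = 12*2+9 = 33; b=37
v=11: not %3==0, total = 33+1 = 34; b=48
total*b = 34*48 = 1632

1632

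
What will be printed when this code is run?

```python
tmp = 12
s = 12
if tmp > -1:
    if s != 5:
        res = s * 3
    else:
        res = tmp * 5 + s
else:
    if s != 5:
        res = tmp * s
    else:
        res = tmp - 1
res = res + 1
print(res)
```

37

tmp=12, s=12
tmp > -1 is True; s != 5 is True
→ res = s * 3 = 36
res = 36+1 = 37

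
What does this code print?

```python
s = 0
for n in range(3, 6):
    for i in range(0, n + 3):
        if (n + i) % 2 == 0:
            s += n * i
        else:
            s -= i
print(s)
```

n=3,i=0: odd sum, s = 0-0 = 0
n=3,i=1: even sum, s = 0+3 = 3
n=3,i=2: odd sum, s = 3-2 = 1
n=3,i=3: even sum, s = 1+9 = 10
n=3,i=4: odd sum, s = 10-4 = 6
n=3,i=5: even sum, s = 6+15 = 21
n=4,i=0: even sum, s = 21+0 = 21
n=4,i=1: odd sum, s = 21-1 = 20
n=4,i=2: even sum, s = 20+8 = 28
n=4,i=3: odd sum, s = 28-3 = 25
n=4,i=4: even sum, s = 25+16 = 41
n=4,i=5: odd sum, s = 41-5 = 36
n=4,i=6: even sum, s = 36+24 = 60
n=5,i=0: odd sum, s = 60-0 = 60
n=5,i=1: even sum, s = 60+5 = 65
n=5,i=2: odd sum, s = 65-2 = 63
n=5,i=3: even sum, s = 63+15 = 78
n=5,i=4: odd sum, s = 78-4 = 74
n=5,i=5: even sum, s = 74+25 = 99
n=5,i=6: odd sum, s = 99-6 = 93
n=5,i=7: even sum, s = 93+35 = 128

128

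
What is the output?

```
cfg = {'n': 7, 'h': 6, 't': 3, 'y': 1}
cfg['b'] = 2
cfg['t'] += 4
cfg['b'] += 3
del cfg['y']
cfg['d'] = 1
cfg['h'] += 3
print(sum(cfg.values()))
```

cfg['b'] = 2 → {'n': 7, 'h': 6, 't': 3, 'y': 1, 'b': 2}
cfg['t'] = 3+4 = 7 → {'n': 7, 'h': 6, 't': 7, 'y': 1, 'b': 2}
cfg['b'] = 2+3 = 5 → {'n': 7, 'h': 6, 't': 7, 'y': 1, 'b': 5}
del 'y' → {'n': 7, 'h': 6, 't': 7, 'b': 5}
cfg['d'] = 1 → {'n': 7, 'h': 6, 't': 7, 'b': 5, 'd': 1}
cfg['h'] = 6+3 = 9 → {'n': 7, 'h': 9, 't': 7, 'b': 5, 'd': 1}
sum of values = 29

29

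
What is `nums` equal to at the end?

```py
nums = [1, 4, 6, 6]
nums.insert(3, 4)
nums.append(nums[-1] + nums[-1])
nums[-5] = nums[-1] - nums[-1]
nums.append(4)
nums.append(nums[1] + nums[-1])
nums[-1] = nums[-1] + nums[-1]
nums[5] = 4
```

insert 4 at 3 → [1, 4, 6, 4, 6]
append nums[-1]+nums[-1] = 6+6 = 12 → [1, 4, 6, 4, 6, 12]
nums[-5] = nums[-1]-nums[-1] = 12-12 = 0 → [1, 0, 6, 4, 6, 12]
append 4 → [1, 0, 6, 4, 6, 12, 4]
append nums[1]+nums[-1] = 0+4 = 4 → [1, 0, 6, 4, 6, 12, 4, 4]
nums[-1] = nums[-1]+nums[-1] = 4+4 = 8 → [1, 0, 6, 4, 6, 12, 4, 8]
nums[5] = 4 → [1, 0, 6, 4, 6, 4, 4, 8]

[1, 0, 6, 4, 6, 4, 4, 8]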